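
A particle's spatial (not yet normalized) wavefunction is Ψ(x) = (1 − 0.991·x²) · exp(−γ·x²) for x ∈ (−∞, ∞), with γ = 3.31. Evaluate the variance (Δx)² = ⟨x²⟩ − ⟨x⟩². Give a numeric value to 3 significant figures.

0.0553

Compute ⟨x⟩ and ⟨x²⟩ separately, then (Δx)² = ⟨x²⟩ − ⟨x⟩².
Expand each integrand as polynomial × e^(−2γx²) and use ∫x^(2j)·e^(−2γx²) dx = (2j−1)!!/(4γ)^j · √(π/(2γ)), odd powers → 0; here √(π/(2γ)) = 0.68888.
Normalization: ∫|Ψ|² dx = 0.59734.
⟨x⟩ = 0.0000 and ⟨x²⟩ = 0.055306.
(Δx)² = 0.055306 − (0.0000)² = 0.055306.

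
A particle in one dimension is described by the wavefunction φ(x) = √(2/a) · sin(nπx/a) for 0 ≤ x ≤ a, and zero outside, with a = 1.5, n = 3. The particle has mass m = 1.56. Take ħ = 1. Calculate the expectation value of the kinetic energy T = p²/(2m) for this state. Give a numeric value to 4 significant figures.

12.65

T = −(ħ²/2m) d²/dx², so ⟨T⟩ = −(ħ²/2m) ∫ φ*·φ'' dx; with m = 1.56.
d/dx sin(nπx/a) = (nπ/a)·cos(nπx/a) and d²/dx² sin(nπx/a) = −(nπ/a)²·sin(nπx/a); on 0 ≤ x ≤ a, ∫sin²(nπx/a) dx = a/2 and ∫sin(nπx/a)·cos(nπx/a) dx = 0.
⟨T⟩ = 12.653.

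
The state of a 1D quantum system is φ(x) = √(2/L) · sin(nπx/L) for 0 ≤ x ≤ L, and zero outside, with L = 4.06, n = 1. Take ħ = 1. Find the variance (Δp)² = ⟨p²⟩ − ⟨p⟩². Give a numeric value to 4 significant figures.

Compute ⟨p⟩ and ⟨p²⟩ separately; (Δp)² = ⟨p²⟩ − ⟨p⟩².
d/dx sin(nπx/L) = (nπ/L)·cos(nπx/L) and d²/dx² sin(nπx/L) = −(nπ/L)²·sin(nπx/L); on 0 ≤ x ≤ L, ∫sin²(nπx/L) dx = L/2 and ∫sin(nπx/L)·cos(nπx/L) dx = 0.
⟨p⟩ = 0.0000 and ⟨p²⟩ = 0.59875.
(Δp)² = 0.59875 − (0.0000)² = 0.59875.

0.5988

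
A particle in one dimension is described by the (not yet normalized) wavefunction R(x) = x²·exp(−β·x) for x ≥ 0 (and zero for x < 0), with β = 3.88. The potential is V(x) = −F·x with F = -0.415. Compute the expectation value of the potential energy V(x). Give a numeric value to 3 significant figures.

0.267

⟨V⟩ = ∫ V(x)·|R|² dx / ∫|R|² dx.
Every integrand reduces to terms xʲ·e^(−2βx) on [0, ∞); use ∫₀^∞ xʲ·e^(−2βx) dx = j!/(2β)^(j+1).
State is unnormalized: ∫|R|² dx = 0.00085291, and ∫R*·V(x)·R dx = 0.00022807, so ⟨V⟩ = 0.00022807 / 0.00085291.
⟨V⟩ = 0.26740.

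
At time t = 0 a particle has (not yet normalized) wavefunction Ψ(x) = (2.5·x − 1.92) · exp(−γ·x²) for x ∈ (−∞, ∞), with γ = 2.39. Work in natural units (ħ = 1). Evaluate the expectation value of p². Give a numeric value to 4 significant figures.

3.110

p² Ψ = −ħ² d²Ψ/dx²; ⟨p²⟩ = −ħ² ∫ Ψ*·Ψ'' dx / ∫|Ψ|² dx.
Expand each integrand as polynomial × e^(−2γx²) and use ∫x^(2j)·e^(−2γx²) dx = (2j−1)!!/(4γ)^j · √(π/(2γ)), odd powers → 0; here √(π/(2γ)) = 0.81070. Differentiate with the product rule, d/dx e^(−γx²) = −2γx·e^(−γx²).
State is unnormalized: ∫|Ψ|² dx = 3.5186, and ∫Ψ*·(−ħ² Ψ'') dx = 10.943, so ⟨p²⟩ = 10.943 / 3.5186.
⟨p²⟩ = 3.1100.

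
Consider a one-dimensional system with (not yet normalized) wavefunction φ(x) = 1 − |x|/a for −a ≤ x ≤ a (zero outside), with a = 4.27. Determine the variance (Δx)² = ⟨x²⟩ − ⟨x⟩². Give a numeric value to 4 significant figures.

Compute ⟨x⟩ and ⟨x²⟩ separately, then (Δx)² = ⟨x²⟩ − ⟨x⟩².
φ is even, so ∫ over [−a, a] = 2∫₀ᵃ with φ = 1 − x/a there: ∫₀ᵃ (1 − x/a)² dx = a/3, ∫₀ᵃ x²(1 − x/a)² dx = a³/30, ∫₀ᵃ x⁴(1 − x/a)² dx = a⁵/105.
Normalization: ∫|φ|² dx = 2.8467.
⟨x⟩ = 0.0000 and ⟨x²⟩ = 1.8233.
(Δx)² = 1.8233 − (0.0000)² = 1.8233.

1.823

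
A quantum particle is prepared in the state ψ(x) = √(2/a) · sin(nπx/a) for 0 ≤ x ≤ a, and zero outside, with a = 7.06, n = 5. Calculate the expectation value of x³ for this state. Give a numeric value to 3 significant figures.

86.9

⟨x³⟩ = ∫ x³·|ψ|² dx (integrals over the domain).
With sin²θ = (1 − cos2θ)/2 on 0 ≤ x ≤ a: ∫sin²(nπx/a) dx = a/2, ∫x·sin²(nπx/a) dx = a²/4, ∫x²·sin²(nπx/a) dx = a³·(1/6 − 1/(4n²π²)); higher powers xᵏ the same way, integrating xᵏ·cos(2nπx/a) by parts.
⟨x³⟩ = 86.904.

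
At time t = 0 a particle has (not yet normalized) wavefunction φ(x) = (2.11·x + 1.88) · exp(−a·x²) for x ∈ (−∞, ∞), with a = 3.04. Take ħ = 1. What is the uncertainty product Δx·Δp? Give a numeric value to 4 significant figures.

0.5017

Δx = √(⟨x²⟩−⟨x⟩²), Δp = √(⟨p²⟩−⟨p⟩²).
Expand each integrand as polynomial × e^(−2ax²) and use ∫x^(2j)·e^(−2ax²) dx = (2j−1)!!/(4a)^j · √(π/(2a)), odd powers → 0; here √(π/(2a)) = 0.71882. Differentiate with the product rule, d/dx e^(−ax²) = −2ax·e^(−ax²).
Normalization: ∫|φ|² dx = 2.8038.
⟨x⟩ = 0.16727, ⟨x²⟩ = 0.097675 ⇒ Δx = 0.26400.
⟨p⟩ = 0.0000, ⟨p²⟩ = 3.6107 ⇒ Δp = 1.9002.
Δx·Δp = 0.50165.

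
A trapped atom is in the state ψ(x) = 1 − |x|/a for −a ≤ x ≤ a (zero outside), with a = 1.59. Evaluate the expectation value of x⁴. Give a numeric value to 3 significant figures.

0.183

⟨x⁴⟩ = ∫ x⁴·|ψ|² dx / ∫|ψ|² dx (integrals over the domain).
ψ is even, so ∫ over [−a, a] = 2∫₀ᵃ with ψ = 1 − x/a there: ∫₀ᵃ (1 − x/a)² dx = a/3, ∫₀ᵃ x²(1 − x/a)² dx = a³/30, ∫₀ᵃ x⁴(1 − x/a)² dx = a⁵/105.
State is unnormalized: ∫|ψ|² dx = 1.0600, and ∫ψ*·x⁴·ψ dx = 0.19356, so ⟨x⁴⟩ = 0.19356 / 1.0600.
⟨x⁴⟩ = 0.18261.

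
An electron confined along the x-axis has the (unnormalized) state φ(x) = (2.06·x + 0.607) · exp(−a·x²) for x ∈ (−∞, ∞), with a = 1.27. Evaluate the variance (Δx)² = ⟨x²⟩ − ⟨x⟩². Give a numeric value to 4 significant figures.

0.3028

Compute ⟨x⟩ and ⟨x²⟩ separately, then (Δx)² = ⟨x²⟩ − ⟨x⟩².
Expand each integrand as polynomial × e^(−2ax²) and use ∫x^(2j)·e^(−2ax²) dx = (2j−1)!!/(4a)^j · √(π/(2a)), odd powers → 0; here √(π/(2a)) = 1.1121.
Normalization: ∫|φ|² dx = 1.3388.
⟨x⟩ = 0.40895 and ⟨x²⟩ = 0.47005.
(Δx)² = 0.47005 − (0.40895)² = 0.30281.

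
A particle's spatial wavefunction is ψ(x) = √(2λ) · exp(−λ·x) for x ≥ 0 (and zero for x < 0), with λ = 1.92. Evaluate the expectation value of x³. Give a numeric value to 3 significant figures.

0.106

⟨x³⟩ = ∫ x³·|ψ|² dx (integrals over the domain).
Every integrand reduces to terms xʲ·e^(−2λx) on [0, ∞); use ∫₀^∞ xʲ·e^(−2λx) dx = j!/(2λ)^(j+1).
⟨x³⟩ = 0.10596.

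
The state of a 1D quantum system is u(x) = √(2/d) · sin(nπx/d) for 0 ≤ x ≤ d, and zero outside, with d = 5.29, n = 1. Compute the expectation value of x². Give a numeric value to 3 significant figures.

7.91

⟨x²⟩ = ∫ x²·|u|² dx (integrals over the domain).
With sin²θ = (1 − cos2θ)/2 on 0 ≤ x ≤ d: ∫sin²(nπx/d) dx = d/2, ∫x·sin²(nπx/d) dx = d²/4, ∫x²·sin²(nπx/d) dx = d³·(1/6 − 1/(4n²π²)); higher powers xᵏ the same way, integrating xᵏ·cos(2nπx/d) by parts.
⟨x²⟩ = 7.9103.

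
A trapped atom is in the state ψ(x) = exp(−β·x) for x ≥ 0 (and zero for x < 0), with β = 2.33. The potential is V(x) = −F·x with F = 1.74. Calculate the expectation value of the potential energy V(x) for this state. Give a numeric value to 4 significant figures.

-0.3734

⟨V⟩ = ∫ V(x)·|ψ|² dx / ∫|ψ|² dx.
Every integrand reduces to terms xʲ·e^(−2βx) on [0, ∞); use ∫₀^∞ xʲ·e^(−2βx) dx = j!/(2β)^(j+1).
State is unnormalized: ∫|ψ|² dx = 0.21459, and ∫ψ*·V(x)·ψ dx = -0.080127, so ⟨V⟩ = -0.080127 / 0.21459.
⟨V⟩ = -0.37339.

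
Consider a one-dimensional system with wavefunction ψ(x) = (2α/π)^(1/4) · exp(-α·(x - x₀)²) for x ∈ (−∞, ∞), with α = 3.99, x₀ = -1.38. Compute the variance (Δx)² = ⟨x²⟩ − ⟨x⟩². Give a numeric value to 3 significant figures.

Compute ⟨x⟩ and ⟨x²⟩ separately, then (Δx)² = ⟨x²⟩ − ⟨x⟩².
Gaussian moments (u = x − x₀): ∫u^(2j)·e^(−2αu²) du = (2j−1)!!/(4α)^j · √(π/(2α)), odd powers integrate to 0; here √(π/(2α)) = 0.62744.
⟨x⟩ = -1.3800 and ⟨x²⟩ = 1.9671.
(Δx)² = 1.9671 − (-1.3800)² = 0.062657.

0.0627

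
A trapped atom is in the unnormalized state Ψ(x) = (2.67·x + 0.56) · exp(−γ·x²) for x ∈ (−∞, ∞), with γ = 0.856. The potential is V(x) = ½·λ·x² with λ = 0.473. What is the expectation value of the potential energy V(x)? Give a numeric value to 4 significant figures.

0.1891

⟨V⟩ = ∫ V(x)·|Ψ|² dx / ∫|Ψ|² dx.
Expand each integrand as polynomial × e^(−2γx²) and use ∫x^(2j)·e^(−2γx²) dx = (2j−1)!!/(4γ)^j · √(π/(2γ)), odd powers → 0; here √(π/(2γ)) = 1.3546.
State is unnormalized: ∫|Ψ|² dx = 3.2452, and ∫Ψ*·V(x)·Ψ dx = 0.61377, so ⟨V⟩ = 0.61377 / 3.2452.
⟨V⟩ = 0.18913.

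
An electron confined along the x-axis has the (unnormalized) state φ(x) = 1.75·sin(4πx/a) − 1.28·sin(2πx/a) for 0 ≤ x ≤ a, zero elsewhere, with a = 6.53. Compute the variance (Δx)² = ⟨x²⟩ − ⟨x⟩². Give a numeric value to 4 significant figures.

1.447

Compute ⟨x⟩ and ⟨x²⟩ separately, then (Δx)² = ⟨x²⟩ − ⟨x⟩².
On 0 ≤ x ≤ a (j ≠ l): ∫sin²(jπx/a) dx = a/2, ∫sin(jπx/a)·sin(lπx/a) dx = 0; diagonal moments ∫x·sin²(jπx/a) dx = a²/4, ∫x²·sin²(jπx/a) dx = a³·(1/6 − 1/(4j²π²)); cross terms ∫x·sin(jπx/a)·sin(lπx/a) dx = 0 for j + l even and −4jla²/(π²(j² − l²)²) for j + l odd, ∫x²·sin(jπx/a)·sin(lπx/a) dx = (−1)^(j+l)·4jla³/(π²(j² − l²)²); higher powers the same way via product-to-sum and parts.
Normalization: ∫|φ|² dx = 15.348.
⟨x⟩ = 3.2650 and ⟨x²⟩ = 12.107.
(Δx)² = 12.107 − (3.2650)² = 1.4473.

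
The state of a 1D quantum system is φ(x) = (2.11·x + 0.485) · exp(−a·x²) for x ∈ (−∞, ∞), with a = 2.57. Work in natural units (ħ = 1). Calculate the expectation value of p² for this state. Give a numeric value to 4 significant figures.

p² φ = −ħ² d²φ/dx²; ⟨p²⟩ = −ħ² ∫ φ*·φ'' dx / ∫|φ|² dx.
Expand each integrand as polynomial × e^(−2ax²) and use ∫x^(2j)·e^(−2ax²) dx = (2j−1)!!/(4a)^j · √(π/(2a)), odd powers → 0; here √(π/(2a)) = 0.78180. Differentiate with the product rule, d/dx e^(−ax²) = −2ax·e^(−ax²).
State is unnormalized: ∫|φ|² dx = 0.52248, and ∫φ*·(−ħ² φ'') dx = 3.0831, so ⟨p²⟩ = 3.0831 / 0.52248.
⟨p²⟩ = 5.9009.

5.901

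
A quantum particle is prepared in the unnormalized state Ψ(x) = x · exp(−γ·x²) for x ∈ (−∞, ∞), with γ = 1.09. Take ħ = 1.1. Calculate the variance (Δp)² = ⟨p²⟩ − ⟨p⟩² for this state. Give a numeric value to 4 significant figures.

Compute ⟨p⟩ and ⟨p²⟩ separately; (Δp)² = ⟨p²⟩ − ⟨p⟩².
Expand each integrand as polynomial × e^(−2γx²) and use ∫x^(2j)·e^(−2γx²) dx = (2j−1)!!/(4γ)^j · √(π/(2γ)), odd powers → 0; here √(π/(2γ)) = 1.2005. Differentiate with the product rule, d/dx e^(−γx²) = −2γx·e^(−γx²).
Normalization: ∫|Ψ|² dx = 0.27533.
⟨p⟩ = 0.0000 and ⟨p²⟩ = 3.9567.
(Δp)² = 3.9567 − (0.0000)² = 3.9567.

3.957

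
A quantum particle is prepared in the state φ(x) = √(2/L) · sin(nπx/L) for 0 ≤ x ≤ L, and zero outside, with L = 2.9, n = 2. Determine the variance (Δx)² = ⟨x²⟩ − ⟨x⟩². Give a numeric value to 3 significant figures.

0.594

Compute ⟨x⟩ and ⟨x²⟩ separately, then (Δx)² = ⟨x²⟩ − ⟨x⟩².
With sin²θ = (1 − cos2θ)/2 on 0 ≤ x ≤ L: ∫sin²(nπx/L) dx = L/2, ∫x·sin²(nπx/L) dx = L²/4, ∫x²·sin²(nπx/L) dx = L³·(1/6 − 1/(4n²π²)); higher powers xᵏ the same way, integrating xᵏ·cos(2nπx/L) by parts.
⟨x⟩ = 1.4500 and ⟨x²⟩ = 2.6968.
(Δx)² = 2.6968 − (1.4500)² = 0.59432.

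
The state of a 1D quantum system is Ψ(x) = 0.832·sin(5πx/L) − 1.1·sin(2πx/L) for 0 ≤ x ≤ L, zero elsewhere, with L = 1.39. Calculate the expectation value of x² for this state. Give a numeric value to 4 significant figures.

⟨x²⟩ = ∫ x²·|Ψ|² dx / ∫|Ψ|² dx (integrals over the domain).
On 0 ≤ x ≤ L (j ≠ l): ∫sin²(jπx/L) dx = L/2, ∫sin(jπx/L)·sin(lπx/L) dx = 0; diagonal moments ∫x·sin²(jπx/L) dx = L²/4, ∫x²·sin²(jπx/L) dx = L³·(1/6 − 1/(4j²π²)); cross terms ∫x·sin(jπx/L)·sin(lπx/L) dx = 0 for j + l even and −4jlL²/(π²(j² − l²)²) for j + l odd, ∫x²·sin(jπx/L)·sin(lπx/L) dx = (−1)^(j+l)·4jlL³/(π²(j² − l²)²); higher powers the same way via product-to-sum and parts.
State is unnormalized: ∫|Ψ|² dx = 1.3220, and ∫Ψ*·x²·Ψ dx = 0.87416, so ⟨x²⟩ = 0.87416 / 1.3220.
⟨x²⟩ = 0.66121.

0.6612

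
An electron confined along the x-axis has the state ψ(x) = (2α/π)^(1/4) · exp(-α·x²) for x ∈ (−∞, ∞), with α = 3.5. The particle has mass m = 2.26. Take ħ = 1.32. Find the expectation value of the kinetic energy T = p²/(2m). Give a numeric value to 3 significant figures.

1.35

T = −(ħ²/2m) d²/dx², so ⟨T⟩ = −(ħ²/2m) ∫ ψ*·ψ'' dx; with m = 2.26.
Gaussian moments: ∫x^(2j)·e^(−2αx²) dx = (2j−1)!!/(4α)^j · √(π/(2α)), odd powers integrate to 0; here √(π/(2α)) = 0.66992. Derivatives: d/dx e^(−αx²) = −2αx·e^(−αx²), d²/dx² e^(−αx²) = (4α²x² − 2α)·e^(−αx²).
⟨T⟩ = 1.3492.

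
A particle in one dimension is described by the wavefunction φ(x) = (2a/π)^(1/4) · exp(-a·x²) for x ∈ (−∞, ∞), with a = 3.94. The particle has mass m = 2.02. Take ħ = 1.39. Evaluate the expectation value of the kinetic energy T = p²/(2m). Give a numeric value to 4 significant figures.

T = −(ħ²/2m) d²/dx², so ⟨T⟩ = −(ħ²/2m) ∫ φ*·φ'' dx; with m = 2.02.
Gaussian moments: ∫x^(2j)·e^(−2ax²) dx = (2j−1)!!/(4a)^j · √(π/(2a)), odd powers integrate to 0; here √(π/(2a)) = 0.63141. Derivatives: d/dx e^(−ax²) = −2ax·e^(−ax²), d²/dx² e^(−ax²) = (4a²x² − 2a)·e^(−ax²).
⟨T⟩ = 1.8843.

1.884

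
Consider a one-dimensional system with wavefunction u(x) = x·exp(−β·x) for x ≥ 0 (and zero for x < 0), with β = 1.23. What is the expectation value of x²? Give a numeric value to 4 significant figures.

1.983

⟨x²⟩ = ∫ x²·|u|² dx / ∫|u|² dx (integrals over the domain).
Every integrand reduces to terms xʲ·e^(−2βx) on [0, ∞); use ∫₀^∞ xʲ·e^(−2βx) dx = j!/(2β)^(j+1).
State is unnormalized: ∫|u|² dx = 0.13435, and ∫u*·x²·u dx = 0.26640, so ⟨x²⟩ = 0.26640 / 0.13435.
⟨x²⟩ = 1.9829.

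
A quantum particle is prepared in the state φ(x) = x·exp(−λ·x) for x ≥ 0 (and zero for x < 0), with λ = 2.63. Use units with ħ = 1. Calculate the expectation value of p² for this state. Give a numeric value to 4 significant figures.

p² φ = −ħ² d²φ/dx²; ⟨p²⟩ = −ħ² ∫ φ*·φ'' dx / ∫|φ|² dx.
Differentiate x·exp(−λ·x) with the product rule; every integrand then reduces to terms xʲ·e^(−2λx) on [0, ∞), with ∫₀^∞ xʲ·e^(−2λx) dx = j!/(2λ)^(j+1).
State is unnormalized: ∫|φ|² dx = 0.013743, and ∫φ*·(−ħ² φ'') dx = 0.095057, so ⟨p²⟩ = 0.095057 / 0.013743.
⟨p²⟩ = 6.9169.

6.917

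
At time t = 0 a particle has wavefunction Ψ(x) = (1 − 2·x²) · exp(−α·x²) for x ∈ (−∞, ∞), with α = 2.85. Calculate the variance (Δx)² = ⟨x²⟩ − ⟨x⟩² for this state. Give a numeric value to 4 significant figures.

0.04839

Compute ⟨x⟩ and ⟨x²⟩ separately, then (Δx)² = ⟨x²⟩ − ⟨x⟩².
Expand each integrand as polynomial × e^(−2αx²) and use ∫x^(2j)·e^(−2αx²) dx = (2j−1)!!/(4α)^j · √(π/(2α)), odd powers → 0; here √(π/(2α)) = 0.74240.
Normalization: ∫|Ψ|² dx = 0.55046.
⟨x⟩ = 0.0000 and ⟨x²⟩ = 0.048393.
(Δx)² = 0.048393 − (0.0000)² = 0.048393.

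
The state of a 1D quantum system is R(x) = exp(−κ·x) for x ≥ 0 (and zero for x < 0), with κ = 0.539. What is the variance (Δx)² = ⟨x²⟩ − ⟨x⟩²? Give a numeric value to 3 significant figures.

0.861

Compute ⟨x⟩ and ⟨x²⟩ separately, then (Δx)² = ⟨x²⟩ − ⟨x⟩².
Every integrand reduces to terms xʲ·e^(−2κx) on [0, ∞); use ∫₀^∞ xʲ·e^(−2κx) dx = j!/(2κ)^(j+1).
Normalization: ∫|R|² dx = 0.92764.
⟨x⟩ = 0.92764 and ⟨x²⟩ = 1.7210.
(Δx)² = 1.7210 − (0.92764)² = 0.86052.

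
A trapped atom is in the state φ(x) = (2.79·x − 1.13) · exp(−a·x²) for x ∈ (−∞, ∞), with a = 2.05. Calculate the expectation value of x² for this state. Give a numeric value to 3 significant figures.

0.226

⟨x²⟩ = ∫ x²·|φ|² dx / ∫|φ|² dx (integrals over the domain).
Expand each integrand as polynomial × e^(−2ax²) and use ∫x^(2j)·e^(−2ax²) dx = (2j−1)!!/(4a)^j · √(π/(2a)), odd powers → 0; here √(π/(2a)) = 0.87535.
State is unnormalized: ∫|φ|² dx = 1.9487, and ∫φ*·x²·φ dx = 0.44032, so ⟨x²⟩ = 0.44032 / 1.9487.
⟨x²⟩ = 0.22596.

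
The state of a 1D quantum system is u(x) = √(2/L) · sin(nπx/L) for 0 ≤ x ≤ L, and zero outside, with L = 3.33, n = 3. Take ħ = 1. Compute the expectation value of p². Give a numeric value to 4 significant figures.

8.010

p² u = −ħ² d²u/dx²; ⟨p²⟩ = −ħ² ∫ u*·u'' dx.
d/dx sin(nπx/L) = (nπ/L)·cos(nπx/L) and d²/dx² sin(nπx/L) = −(nπ/L)²·sin(nπx/L); on 0 ≤ x ≤ L, ∫sin²(nπx/L) dx = L/2 and ∫sin(nπx/L)·cos(nπx/L) dx = 0.
⟨p²⟩ = 8.0104.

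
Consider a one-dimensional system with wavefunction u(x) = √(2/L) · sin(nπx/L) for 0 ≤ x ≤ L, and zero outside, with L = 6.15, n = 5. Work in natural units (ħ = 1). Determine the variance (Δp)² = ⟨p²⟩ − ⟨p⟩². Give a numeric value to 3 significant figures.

Compute ⟨p⟩ and ⟨p²⟩ separately; (Δp)² = ⟨p²⟩ − ⟨p⟩².
d/dx sin(nπx/L) = (nπ/L)·cos(nπx/L) and d²/dx² sin(nπx/L) = −(nπ/L)²·sin(nπx/L); on 0 ≤ x ≤ L, ∫sin²(nπx/L) dx = L/2 and ∫sin(nπx/L)·cos(nπx/L) dx = 0.
⟨p⟩ = 0.0000 and ⟨p²⟩ = 6.5236.
(Δp)² = 6.5236 − (0.0000)² = 6.5236.

6.52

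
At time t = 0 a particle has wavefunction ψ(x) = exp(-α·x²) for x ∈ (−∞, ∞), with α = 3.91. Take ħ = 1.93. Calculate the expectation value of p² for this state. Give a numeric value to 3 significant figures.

14.6

p² ψ = −ħ² d²ψ/dx²; ⟨p²⟩ = −ħ² ∫ ψ*·ψ'' dx / ∫|ψ|² dx.
Gaussian moments: ∫x^(2j)·e^(−2αx²) dx = (2j−1)!!/(4α)^j · √(π/(2α)), odd powers integrate to 0; here √(π/(2α)) = 0.63383. Derivatives: d/dx e^(−αx²) = −2αx·e^(−αx²), d²/dx² e^(−αx²) = (4α²x² − 2α)·e^(−αx²).
State is unnormalized: ∫|ψ|² dx = 0.63383, and ∫ψ*·(−ħ² ψ'') dx = 9.2313, so ⟨p²⟩ = 9.2313 / 0.63383.
⟨p²⟩ = 14.564.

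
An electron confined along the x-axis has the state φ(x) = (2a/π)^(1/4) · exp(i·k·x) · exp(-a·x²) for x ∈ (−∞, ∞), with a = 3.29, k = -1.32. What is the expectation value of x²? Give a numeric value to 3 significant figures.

⟨x²⟩ = ∫ x²·|φ|² dx (integrals over the domain).
Gaussian moments: ∫x^(2j)·e^(−2ax²) dx = (2j−1)!!/(4a)^j · √(π/(2a)), odd powers integrate to 0; here √(π/(2a)) = 0.69097.
⟨x²⟩ = 0.075988.

0.0760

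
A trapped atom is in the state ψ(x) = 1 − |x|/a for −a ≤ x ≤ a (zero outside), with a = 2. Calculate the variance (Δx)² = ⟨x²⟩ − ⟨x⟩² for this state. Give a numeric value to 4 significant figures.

Compute ⟨x⟩ and ⟨x²⟩ separately, then (Δx)² = ⟨x²⟩ − ⟨x⟩².
ψ is even, so ∫ over [−a, a] = 2∫₀ᵃ with ψ = 1 − x/a there: ∫₀ᵃ (1 − x/a)² dx = a/3, ∫₀ᵃ x²(1 − x/a)² dx = a³/30, ∫₀ᵃ x⁴(1 − x/a)² dx = a⁵/105.
Normalization: ∫|ψ|² dx = 1.3333.
⟨x⟩ = 0.0000 and ⟨x²⟩ = 0.40000.
(Δx)² = 0.40000 − (0.0000)² = 0.40000.

0.4000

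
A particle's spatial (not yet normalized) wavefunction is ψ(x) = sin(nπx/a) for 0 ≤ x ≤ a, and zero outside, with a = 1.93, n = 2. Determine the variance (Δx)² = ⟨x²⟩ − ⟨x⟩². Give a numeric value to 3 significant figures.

0.263

Compute ⟨x⟩ and ⟨x²⟩ separately, then (Δx)² = ⟨x²⟩ − ⟨x⟩².
With sin²θ = (1 − cos2θ)/2 on 0 ≤ x ≤ a: ∫sin²(nπx/a) dx = a/2, ∫x·sin²(nπx/a) dx = a²/4, ∫x²·sin²(nπx/a) dx = a³·(1/6 − 1/(4n²π²)); higher powers xᵏ the same way, integrating xᵏ·cos(2nπx/a) by parts.
Normalization: ∫|ψ|² dx = 0.96500.
⟨x⟩ = 0.96500 and ⟨x²⟩ = 1.1945.
(Δx)² = 1.1945 − (0.96500)² = 0.26323.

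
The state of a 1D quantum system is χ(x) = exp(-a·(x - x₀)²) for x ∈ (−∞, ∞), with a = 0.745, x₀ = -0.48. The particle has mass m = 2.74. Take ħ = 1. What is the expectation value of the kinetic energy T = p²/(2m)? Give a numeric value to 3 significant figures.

T = −(ħ²/2m) d²/dx², so ⟨T⟩ = −(ħ²/2m) ∫ χ*·χ'' dx / ∫|χ|² dx; with m = 2.74.
Gaussian moments (u = x − x₀): ∫u^(2j)·e^(−2au²) du = (2j−1)!!/(4a)^j · √(π/(2a)), odd powers integrate to 0; here √(π/(2a)) = 1.4521. Derivatives: d/dx e^(−au²) = −2au·e^(−au²), d²/dx² e^(−au²) = (4a²u² − 2a)·e^(−au²).
State is unnormalized: ∫|χ|² dx = 1.4521, and ∫χ*·(−ħ²/2m · χ'') dx = 0.19740, so ⟨T⟩ = 0.19740 / 1.4521.
⟨T⟩ = 0.13595.

0.136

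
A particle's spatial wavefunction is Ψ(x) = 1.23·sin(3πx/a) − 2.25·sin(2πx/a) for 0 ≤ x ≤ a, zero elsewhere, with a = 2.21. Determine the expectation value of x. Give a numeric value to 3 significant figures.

1.47

⟨x⟩ = ∫ x·|Ψ|² dx / ∫|Ψ|² dx (integrals over the domain).
On 0 ≤ x ≤ a (j ≠ l): ∫sin²(jπx/a) dx = a/2, ∫sin(jπx/a)·sin(lπx/a) dx = 0; diagonal moments ∫x·sin²(jπx/a) dx = a²/4, ∫x²·sin²(jπx/a) dx = a³·(1/6 − 1/(4j²π²)); cross terms ∫x·sin(jπx/a)·sin(lπx/a) dx = 0 for j + l even and −4jla²/(π²(j² − l²)²) for j + l odd, ∫x²·sin(jπx/a)·sin(lπx/a) dx = (−1)^(j+l)·4jla³/(π²(j² − l²)²); higher powers the same way via product-to-sum and parts.
State is unnormalized: ∫|Ψ|² dx = 7.2658, and ∫Ψ*·x·Ψ dx = 10.658, so ⟨x⟩ = 10.658 / 7.2658.
⟨x⟩ = 1.4669.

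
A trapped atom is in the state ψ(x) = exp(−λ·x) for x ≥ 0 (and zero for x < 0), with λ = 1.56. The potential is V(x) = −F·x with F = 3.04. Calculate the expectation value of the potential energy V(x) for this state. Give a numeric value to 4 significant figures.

-0.9744

⟨V⟩ = ∫ V(x)·|ψ|² dx / ∫|ψ|² dx.
Every integrand reduces to terms xʲ·e^(−2λx) on [0, ∞); use ∫₀^∞ xʲ·e^(−2λx) dx = j!/(2λ)^(j+1).
State is unnormalized: ∫|ψ|² dx = 0.32051, and ∫ψ*·V(x)·ψ dx = -0.31229, so ⟨V⟩ = -0.31229 / 0.32051.
⟨V⟩ = -0.97436.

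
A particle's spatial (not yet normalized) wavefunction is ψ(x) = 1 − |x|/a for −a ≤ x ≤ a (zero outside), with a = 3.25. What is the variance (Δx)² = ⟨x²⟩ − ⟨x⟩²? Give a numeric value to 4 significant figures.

1.056

Compute ⟨x⟩ and ⟨x²⟩ separately, then (Δx)² = ⟨x²⟩ − ⟨x⟩².
ψ is even, so ∫ over [−a, a] = 2∫₀ᵃ with ψ = 1 − x/a there: ∫₀ᵃ (1 − x/a)² dx = a/3, ∫₀ᵃ x²(1 − x/a)² dx = a³/30, ∫₀ᵃ x⁴(1 − x/a)² dx = a⁵/105.
Normalization: ∫|ψ|² dx = 2.1667.
⟨x⟩ = 0.0000 and ⟨x²⟩ = 1.0563.
(Δx)² = 1.0563 − (0.0000)² = 1.0563.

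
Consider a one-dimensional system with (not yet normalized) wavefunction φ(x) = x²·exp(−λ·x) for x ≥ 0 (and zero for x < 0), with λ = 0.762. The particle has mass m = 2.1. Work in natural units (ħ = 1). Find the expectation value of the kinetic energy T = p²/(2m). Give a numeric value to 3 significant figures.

0.0461

T = −(ħ²/2m) d²/dx², so ⟨T⟩ = −(ħ²/2m) ∫ φ*·φ'' dx / ∫|φ|² dx; with m = 2.1.
Differentiate x²·exp(−λ·x) with the product rule; every integrand then reduces to terms xʲ·e^(−2λx) on [0, ∞), with ∫₀^∞ xʲ·e^(−2λx) dx = j!/(2λ)^(j+1).
State is unnormalized: ∫|φ|² dx = 2.9194, and ∫φ*·(−ħ²/2m · φ'') dx = 0.13453, so ⟨T⟩ = 0.13453 / 2.9194.
⟨T⟩ = 0.046083.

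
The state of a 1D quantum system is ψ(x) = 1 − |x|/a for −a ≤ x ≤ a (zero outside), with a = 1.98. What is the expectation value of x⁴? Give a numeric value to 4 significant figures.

⟨x⁴⟩ = ∫ x⁴·|ψ|² dx / ∫|ψ|² dx (integrals over the domain).
ψ is even, so ∫ over [−a, a] = 2∫₀ᵃ with ψ = 1 − x/a there: ∫₀ᵃ (1 − x/a)² dx = a/3, ∫₀ᵃ x²(1 − x/a)² dx = a³/30, ∫₀ᵃ x⁴(1 − x/a)² dx = a⁵/105.
State is unnormalized: ∫|ψ|² dx = 1.3200, and ∫ψ*·x⁴·ψ dx = 0.57965, so ⟨x⁴⟩ = 0.57965 / 1.3200.
⟨x⁴⟩ = 0.43913.

0.4391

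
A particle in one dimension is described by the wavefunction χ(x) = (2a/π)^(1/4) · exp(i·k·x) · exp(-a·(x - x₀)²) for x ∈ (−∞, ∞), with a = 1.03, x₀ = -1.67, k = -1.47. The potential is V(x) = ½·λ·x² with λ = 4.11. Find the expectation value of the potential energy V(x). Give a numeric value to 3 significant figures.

6.23

⟨V⟩ = ∫ V(x)·|χ|² dx.
Gaussian moments (u = x − x₀): ∫u^(2j)·e^(−2au²) du = (2j−1)!!/(4a)^j · √(π/(2a)), odd powers integrate to 0; here √(π/(2a)) = 1.2349.
⟨V⟩ = 6.2300.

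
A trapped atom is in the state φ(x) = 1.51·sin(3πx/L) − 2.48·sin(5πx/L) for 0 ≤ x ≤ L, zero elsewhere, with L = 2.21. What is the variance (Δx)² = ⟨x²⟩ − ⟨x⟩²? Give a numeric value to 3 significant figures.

0.186

Compute ⟨x⟩ and ⟨x²⟩ separately, then (Δx)² = ⟨x²⟩ − ⟨x⟩².
On 0 ≤ x ≤ L (j ≠ l): ∫sin²(jπx/L) dx = L/2, ∫sin(jπx/L)·sin(lπx/L) dx = 0; diagonal moments ∫x·sin²(jπx/L) dx = L²/4, ∫x²·sin²(jπx/L) dx = L³·(1/6 − 1/(4j²π²)); cross terms ∫x·sin(jπx/L)·sin(lπx/L) dx = 0 for j + l even and −4jlL²/(π²(j² − l²)²) for j + l odd, ∫x²·sin(jπx/L)·sin(lπx/L) dx = (−1)^(j+l)·4jlL³/(π²(j² − l²)²); higher powers the same way via product-to-sum and parts.
Normalization: ∫|φ|² dx = 9.3157.
⟨x⟩ = 1.1050 and ⟨x²⟩ = 1.4073.
(Δx)² = 1.4073 − (1.1050)² = 0.18627.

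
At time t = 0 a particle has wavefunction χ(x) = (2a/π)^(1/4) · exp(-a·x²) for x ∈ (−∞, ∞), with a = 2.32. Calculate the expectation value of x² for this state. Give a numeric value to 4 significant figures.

⟨x²⟩ = ∫ x²·|χ|² dx (integrals over the domain).
Gaussian moments: ∫x^(2j)·e^(−2ax²) dx = (2j−1)!!/(4a)^j · √(π/(2a)), odd powers integrate to 0; here √(π/(2a)) = 0.82284.
⟨x²⟩ = 0.10776.

0.1078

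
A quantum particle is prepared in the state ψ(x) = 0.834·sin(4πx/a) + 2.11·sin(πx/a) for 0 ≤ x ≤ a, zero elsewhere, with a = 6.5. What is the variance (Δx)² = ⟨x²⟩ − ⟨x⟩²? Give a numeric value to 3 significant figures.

Compute ⟨x⟩ and ⟨x²⟩ separately, then (Δx)² = ⟨x²⟩ − ⟨x⟩².
On 0 ≤ x ≤ a (j ≠ l): ∫sin²(jπx/a) dx = a/2, ∫sin(jπx/a)·sin(lπx/a) dx = 0; diagonal moments ∫x·sin²(jπx/a) dx = a²/4, ∫x²·sin²(jπx/a) dx = a³·(1/6 − 1/(4j²π²)); cross terms ∫x·sin(jπx/a)·sin(lπx/a) dx = 0 for j + l even and −4jla²/(π²(j² − l²)²) for j + l odd, ∫x²·sin(jπx/a)·sin(lπx/a) dx = (−1)^(j+l)·4jla³/(π²(j² − l²)²); higher powers the same way via product-to-sum and parts.
Normalization: ∫|ψ|² dx = 16.730.
⟨x⟩ = 3.1860 and ⟨x²⟩ = 11.798.
(Δx)² = 11.798 − (3.1860)² = 1.6475.

1.65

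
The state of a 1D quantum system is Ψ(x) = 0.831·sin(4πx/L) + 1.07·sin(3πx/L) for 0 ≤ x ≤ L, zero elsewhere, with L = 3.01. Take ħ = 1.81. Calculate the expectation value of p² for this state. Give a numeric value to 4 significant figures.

41.52

p² Ψ = −ħ² d²Ψ/dx²; ⟨p²⟩ = −ħ² ∫ Ψ*·Ψ'' dx / ∫|Ψ|² dx.
d²/dx² sin(jπx/L) = −(jπ/L)²·sin(jπx/L); on 0 ≤ x ≤ L, ∫sin²(jπx/L) dx = L/2 and ∫sin(jπx/L)·sin(lπx/L) dx = 0 for j ≠ l, so only diagonal terms survive in ∫|Ψ|² and ∫Ψ·Ψ″; ∫Ψ·Ψ′ dx = [Ψ²/2] between the walls = 0.
State is unnormalized: ∫|Ψ|² dx = 2.7624, and ∫Ψ*·(−ħ² Ψ'') dx = 114.69, so ⟨p²⟩ = 114.69 / 2.7624.
⟨p²⟩ = 41.518.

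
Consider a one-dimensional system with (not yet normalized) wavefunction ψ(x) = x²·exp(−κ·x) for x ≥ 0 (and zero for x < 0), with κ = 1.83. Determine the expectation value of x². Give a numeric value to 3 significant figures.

⟨x²⟩ = ∫ x²·|ψ|² dx / ∫|ψ|² dx (integrals over the domain).
Every integrand reduces to terms xʲ·e^(−2κx) on [0, ∞); use ∫₀^∞ xʲ·e^(−2κx) dx = j!/(2κ)^(j+1).
State is unnormalized: ∫|ψ|² dx = 0.036543, and ∫ψ*·x²·ψ dx = 0.081840, so ⟨x²⟩ = 0.081840 / 0.036543.
⟨x²⟩ = 2.2395.

2.24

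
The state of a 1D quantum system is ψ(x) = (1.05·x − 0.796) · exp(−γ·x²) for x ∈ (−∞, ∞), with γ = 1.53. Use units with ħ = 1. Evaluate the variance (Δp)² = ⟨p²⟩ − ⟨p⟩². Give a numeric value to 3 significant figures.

Compute ⟨p⟩ and ⟨p²⟩ separately; (Δp)² = ⟨p²⟩ − ⟨p⟩².
Expand each integrand as polynomial × e^(−2γx²) and use ∫x^(2j)·e^(−2γx²) dx = (2j−1)!!/(4γ)^j · √(π/(2γ)), odd powers → 0; here √(π/(2γ)) = 1.0132. Differentiate with the product rule, d/dx e^(−γx²) = −2γx·e^(−γx²).
Normalization: ∫|ψ|² dx = 0.82454.
⟨p⟩ = 0.0000 and ⟨p²⟩ = 2.2074.
(Δp)² = 2.2074 − (0.0000)² = 2.2074.

2.21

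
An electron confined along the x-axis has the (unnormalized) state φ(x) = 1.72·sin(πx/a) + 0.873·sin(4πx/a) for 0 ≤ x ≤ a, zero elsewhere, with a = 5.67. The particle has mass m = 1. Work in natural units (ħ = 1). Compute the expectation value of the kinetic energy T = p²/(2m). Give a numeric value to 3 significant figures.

T = −(ħ²/2m) d²/dx², so ⟨T⟩ = −(ħ²/2m) ∫ φ*·φ'' dx / ∫|φ|² dx; with m = 1.
d²/dx² sin(jπx/a) = −(jπ/a)²·sin(jπx/a); on 0 ≤ x ≤ a, ∫sin²(jπx/a) dx = a/2 and ∫sin(jπx/a)·sin(lπx/a) dx = 0 for j ≠ l, so only diagonal terms survive in ∫|φ|² and ∫φ·φ″; ∫φ·φ′ dx = [φ²/2] between the walls = 0.
State is unnormalized: ∫|φ|² dx = 10.548, and ∫φ*·(−ħ²/2m · φ'') dx = 6.5939, so ⟨T⟩ = 6.5939 / 10.548.
⟨T⟩ = 0.62515.

0.625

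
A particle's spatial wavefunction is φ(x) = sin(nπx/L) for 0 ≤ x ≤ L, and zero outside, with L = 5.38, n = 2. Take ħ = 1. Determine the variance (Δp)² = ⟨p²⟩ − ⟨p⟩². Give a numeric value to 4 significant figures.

1.364

Compute ⟨p⟩ and ⟨p²⟩ separately; (Δp)² = ⟨p²⟩ − ⟨p⟩².
d/dx sin(nπx/L) = (nπ/L)·cos(nπx/L) and d²/dx² sin(nπx/L) = −(nπ/L)²·sin(nπx/L); on 0 ≤ x ≤ L, ∫sin²(nπx/L) dx = L/2 and ∫sin(nπx/L)·cos(nπx/L) dx = 0.
Normalization: ∫|φ|² dx = 2.6900.
⟨p⟩ = 0.0000 and ⟨p²⟩ = 1.3639.
(Δp)² = 1.3639 − (0.0000)² = 1.3639.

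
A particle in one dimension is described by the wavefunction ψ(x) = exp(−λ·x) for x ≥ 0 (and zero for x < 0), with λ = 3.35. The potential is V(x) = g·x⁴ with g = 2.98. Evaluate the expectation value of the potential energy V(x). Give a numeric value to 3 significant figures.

⟨V⟩ = ∫ V(x)·|ψ|² dx / ∫|ψ|² dx.
Every integrand reduces to terms xʲ·e^(−2λx) on [0, ∞); use ∫₀^∞ xʲ·e^(−2λx) dx = j!/(2λ)^(j+1).
State is unnormalized: ∫|ψ|² dx = 0.14925, and ∫ψ*·V(x)·ψ dx = 0.0052973, so ⟨V⟩ = 0.0052973 / 0.14925.
⟨V⟩ = 0.035492.

0.0355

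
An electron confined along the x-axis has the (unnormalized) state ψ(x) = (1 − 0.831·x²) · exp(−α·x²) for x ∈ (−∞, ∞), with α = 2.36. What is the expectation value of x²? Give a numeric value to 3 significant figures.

⟨x²⟩ = ∫ x²·|ψ|² dx / ∫|ψ|² dx (integrals over the domain).
Expand each integrand as polynomial × e^(−2αx²) and use ∫x^(2j)·e^(−2αx²) dx = (2j−1)!!/(4α)^j · √(π/(2α)), odd powers → 0; here √(π/(2α)) = 0.81584.
State is unnormalized: ∫|ψ|² dx = 0.69117, and ∫ψ*·x²·ψ dx = 0.050822, so ⟨x²⟩ = 0.050822 / 0.69117.
⟨x²⟩ = 0.073531.

0.0735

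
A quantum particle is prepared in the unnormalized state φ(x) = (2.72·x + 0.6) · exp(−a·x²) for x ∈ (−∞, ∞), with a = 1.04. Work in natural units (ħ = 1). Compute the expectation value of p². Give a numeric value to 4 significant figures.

2.770

p² φ = −ħ² d²φ/dx²; ⟨p²⟩ = −ħ² ∫ φ*·φ'' dx / ∫|φ|² dx.
Expand each integrand as polynomial × e^(−2ax²) and use ∫x^(2j)·e^(−2ax²) dx = (2j−1)!!/(4a)^j · √(π/(2a)), odd powers → 0; here √(π/(2a)) = 1.2290. Differentiate with the product rule, d/dx e^(−ax²) = −2ax·e^(−ax²).
State is unnormalized: ∫|φ|² dx = 2.6281, and ∫φ*·(−ħ² φ'') dx = 7.2795, so ⟨p²⟩ = 7.2795 / 2.6281.
⟨p²⟩ = 2.7698.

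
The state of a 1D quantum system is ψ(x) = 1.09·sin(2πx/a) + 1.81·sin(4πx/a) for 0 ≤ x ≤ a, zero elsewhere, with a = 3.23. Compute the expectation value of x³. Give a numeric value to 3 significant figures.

10.1

⟨x³⟩ = ∫ x³·|ψ|² dx / ∫|ψ|² dx (integrals over the domain).
On 0 ≤ x ≤ a (j ≠ l): ∫sin²(jπx/a) dx = a/2, ∫sin(jπx/a)·sin(lπx/a) dx = 0; diagonal moments ∫x·sin²(jπx/a) dx = a²/4, ∫x²·sin²(jπx/a) dx = a³·(1/6 − 1/(4j²π²)); cross terms ∫x·sin(jπx/a)·sin(lπx/a) dx = 0 for j + l even and −4jla²/(π²(j² − l²)²) for j + l odd, ∫x²·sin(jπx/a)·sin(lπx/a) dx = (−1)^(j+l)·4jla³/(π²(j² − l²)²); higher powers the same way via product-to-sum and parts.
State is unnormalized: ∫|ψ|² dx = 7.2097, and ∫ψ*·x³·ψ dx = 73.168, so ⟨x³⟩ = 73.168 / 7.2097.
⟨x³⟩ = 10.149.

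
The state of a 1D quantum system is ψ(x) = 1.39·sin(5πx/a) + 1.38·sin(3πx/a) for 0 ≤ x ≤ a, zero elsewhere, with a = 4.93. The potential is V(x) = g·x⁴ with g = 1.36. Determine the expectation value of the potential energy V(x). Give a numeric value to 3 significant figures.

⟨V⟩ = ∫ V(x)·|ψ|² dx / ∫|ψ|² dx.
On 0 ≤ x ≤ a (j ≠ l): ∫sin²(jπx/a) dx = a/2, ∫sin(jπx/a)·sin(lπx/a) dx = 0; diagonal moments ∫x·sin²(jπx/a) dx = a²/4, ∫x²·sin²(jπx/a) dx = a³·(1/6 − 1/(4j²π²)); cross terms ∫x·sin(jπx/a)·sin(lπx/a) dx = 0 for j + l even and −4jla²/(π²(j² − l²)²) for j + l odd, ∫x²·sin(jπx/a)·sin(lπx/a) dx = (−1)^(j+l)·4jla³/(π²(j² − l²)²); higher powers the same way via product-to-sum and parts.
State is unnormalized: ∫|ψ|² dx = 9.4570, and ∫ψ*·V(x)·ψ dx = 2067.5, so ⟨V⟩ = 2067.5 / 9.4570.
⟨V⟩ = 218.62.

219.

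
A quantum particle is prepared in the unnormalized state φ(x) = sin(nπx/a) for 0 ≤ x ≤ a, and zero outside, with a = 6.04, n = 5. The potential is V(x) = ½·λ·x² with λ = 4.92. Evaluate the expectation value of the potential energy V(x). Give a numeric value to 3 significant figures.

⟨V⟩ = ∫ V(x)·|φ|² dx / ∫|φ|² dx.
With sin²θ = (1 − cos2θ)/2 on 0 ≤ x ≤ a: ∫sin²(nπx/a) dx = a/2, ∫x·sin²(nπx/a) dx = a²/4, ∫x²·sin²(nπx/a) dx = a³·(1/6 − 1/(4n²π²)); higher powers xᵏ the same way, integrating xᵏ·cos(2nπx/a) by parts.
State is unnormalized: ∫|φ|² dx = 3.0200, and ∫φ*·V(x)·φ dx = 89.794, so ⟨V⟩ = 89.794 / 3.0200.
⟨V⟩ = 29.733.

29.7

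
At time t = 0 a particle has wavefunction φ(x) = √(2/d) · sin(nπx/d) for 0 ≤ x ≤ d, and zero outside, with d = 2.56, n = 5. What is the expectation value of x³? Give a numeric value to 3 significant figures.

⟨x³⟩ = ∫ x³·|φ|² dx (integrals over the domain).
With sin²θ = (1 − cos2θ)/2 on 0 ≤ x ≤ d: ∫sin²(nπx/d) dx = d/2, ∫x·sin²(nπx/d) dx = d²/4, ∫x²·sin²(nπx/d) dx = d³·(1/6 − 1/(4n²π²)); higher powers xᵏ the same way, integrating xᵏ·cos(2nπx/d) by parts.
⟨x³⟩ = 4.1433.

4.14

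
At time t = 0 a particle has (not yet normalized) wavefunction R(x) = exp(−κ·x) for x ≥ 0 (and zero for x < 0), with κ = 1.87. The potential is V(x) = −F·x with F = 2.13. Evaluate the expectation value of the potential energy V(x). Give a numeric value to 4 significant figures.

-0.5695

⟨V⟩ = ∫ V(x)·|R|² dx / ∫|R|² dx.
Every integrand reduces to terms xʲ·e^(−2κx) on [0, ∞); use ∫₀^∞ xʲ·e^(−2κx) dx = j!/(2κ)^(j+1).
State is unnormalized: ∫|R|² dx = 0.26738, and ∫R*·V(x)·R dx = -0.15228, so ⟨V⟩ = -0.15228 / 0.26738.
⟨V⟩ = -0.56952.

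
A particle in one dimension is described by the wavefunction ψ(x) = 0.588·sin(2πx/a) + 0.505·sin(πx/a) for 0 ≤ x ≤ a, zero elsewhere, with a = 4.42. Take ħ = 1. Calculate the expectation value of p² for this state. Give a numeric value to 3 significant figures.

p² ψ = −ħ² d²ψ/dx²; ⟨p²⟩ = −ħ² ∫ ψ*·ψ'' dx / ∫|ψ|² dx.
d²/dx² sin(jπx/a) = −(jπ/a)²·sin(jπx/a); on 0 ≤ x ≤ a, ∫sin²(jπx/a) dx = a/2 and ∫sin(jπx/a)·sin(lπx/a) dx = 0 for j ≠ l, so only diagonal terms survive in ∫|ψ|² and ∫ψ·ψ″; ∫ψ·ψ′ dx = [ψ²/2] between the walls = 0.
State is unnormalized: ∫|ψ|² dx = 1.3277, and ∫ψ*·(−ħ² ψ'') dx = 1.8288, so ⟨p²⟩ = 1.8288 / 1.3277.
⟨p²⟩ = 1.3774.

1.38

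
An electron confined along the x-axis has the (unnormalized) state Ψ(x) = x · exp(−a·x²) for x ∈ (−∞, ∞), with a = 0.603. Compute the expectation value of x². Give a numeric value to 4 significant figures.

1.244

⟨x²⟩ = ∫ x²·|Ψ|² dx / ∫|Ψ|² dx (integrals over the domain).
Expand each integrand as polynomial × e^(−2ax²) and use ∫x^(2j)·e^(−2ax²) dx = (2j−1)!!/(4a)^j · √(π/(2a)), odd powers → 0; here √(π/(2a)) = 1.6140.
State is unnormalized: ∫|Ψ|² dx = 0.66915, and ∫Ψ*·x²·Ψ dx = 0.83228, so ⟨x²⟩ = 0.83228 / 0.66915.
⟨x²⟩ = 1.2438.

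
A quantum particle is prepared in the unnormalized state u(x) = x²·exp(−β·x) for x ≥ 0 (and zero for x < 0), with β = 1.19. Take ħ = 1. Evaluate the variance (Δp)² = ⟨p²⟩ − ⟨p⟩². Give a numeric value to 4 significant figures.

0.4720

Compute ⟨p⟩ and ⟨p²⟩ separately; (Δp)² = ⟨p²⟩ − ⟨p⟩².
Differentiate x²·exp(−β·x) with the product rule; every integrand then reduces to terms xʲ·e^(−2βx) on [0, ∞), with ∫₀^∞ xʲ·e^(−2βx) dx = j!/(2β)^(j+1).
Normalization: ∫|u|² dx = 0.31429.
⟨p⟩ = 0.0000 and ⟨p²⟩ = 0.47203.
(Δp)² = 0.47203 − (0.0000)² = 0.47203.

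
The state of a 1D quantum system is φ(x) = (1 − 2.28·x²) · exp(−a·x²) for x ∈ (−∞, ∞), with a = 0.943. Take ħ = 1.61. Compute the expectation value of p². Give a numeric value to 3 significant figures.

13.1

p² φ = −ħ² d²φ/dx²; ⟨p²⟩ = −ħ² ∫ φ*·φ'' dx / ∫|φ|² dx.
Expand each integrand as polynomial × e^(−2ax²) and use ∫x^(2j)·e^(−2ax²) dx = (2j−1)!!/(4a)^j · √(π/(2a)), odd powers → 0; here √(π/(2a)) = 1.2906. Differentiate with the product rule, d/dx e^(−ax²) = −2ax·e^(−ax²).
State is unnormalized: ∫|φ|² dx = 1.1450, and ∫φ*·(−ħ² φ'') dx = 15.037, so ⟨p²⟩ = 15.037 / 1.1450.
⟨p²⟩ = 13.132.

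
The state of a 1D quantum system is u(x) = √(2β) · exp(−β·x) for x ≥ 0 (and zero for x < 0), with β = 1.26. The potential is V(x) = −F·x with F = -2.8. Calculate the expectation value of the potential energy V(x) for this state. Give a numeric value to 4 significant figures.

⟨V⟩ = ∫ V(x)·|u|² dx.
Every integrand reduces to terms xʲ·e^(−2βx) on [0, ∞); use ∫₀^∞ xʲ·e^(−2βx) dx = j!/(2β)^(j+1).
⟨V⟩ = 1.1111.

1.111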